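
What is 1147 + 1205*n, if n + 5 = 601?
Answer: 719327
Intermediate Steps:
n = 596 (n = -5 + 601 = 596)
1147 + 1205*n = 1147 + 1205*596 = 1147 + 718180 = 719327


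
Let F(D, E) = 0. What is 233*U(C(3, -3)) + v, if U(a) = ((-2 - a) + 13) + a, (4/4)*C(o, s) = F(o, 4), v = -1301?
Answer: 1262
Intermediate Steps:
C(o, s) = 0
U(a) = 11 (U(a) = (11 - a) + a = 11)
233*U(C(3, -3)) + v = 233*11 - 1301 = 2563 - 1301 = 1262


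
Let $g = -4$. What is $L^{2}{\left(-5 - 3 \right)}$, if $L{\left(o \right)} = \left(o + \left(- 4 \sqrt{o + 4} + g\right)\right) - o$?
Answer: $-48 + 64 i \approx -48.0 + 64.0 i$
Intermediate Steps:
$L{\left(o \right)} = -4 - 4 \sqrt{4 + o}$ ($L{\left(o \right)} = \left(o - \left(4 + 4 \sqrt{o + 4}\right)\right) - o = \left(o - \left(4 + 4 \sqrt{4 + o}\right)\right) - o = \left(-4 + o - 4 \sqrt{4 + o}\right) - o = -4 - 4 \sqrt{4 + o}$)
$L^{2}{\left(-5 - 3 \right)} = \left(-4 - 4 \sqrt{4 - 8}\right)^{2} = \left(-4 - 4 \sqrt{-4}\right)^{2} = \left(-4 - 4 \cdot 2 i\right)^{2} = \left(-4 - 8 i\right)^{2}$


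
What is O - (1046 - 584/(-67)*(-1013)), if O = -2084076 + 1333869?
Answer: -49742359/67 ≈ -7.4242e+5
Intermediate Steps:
O = -750207
O - (1046 - 584/(-67)*(-1013)) = -750207 - (1046 - 584/(-67)*(-1013)) = -750207 - (1046 - 584*(-1/67)*(-1013)) = -750207 - (1046 + (584/67)*(-1013)) = -750207 - (1046 - 591592/67) = -750207 - 1*(-521510/67) = -750207 + 521510/67 = -49742359/67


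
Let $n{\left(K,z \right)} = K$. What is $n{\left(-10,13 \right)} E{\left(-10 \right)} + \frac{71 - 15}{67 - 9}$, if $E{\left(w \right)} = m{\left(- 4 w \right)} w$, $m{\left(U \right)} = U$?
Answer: $\frac{116028}{29} \approx 4001.0$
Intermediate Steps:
$E{\left(w \right)} = - 4 w^{2}$ ($E{\left(w \right)} = - 4 w w = - 4 w^{2}$)
$n{\left(-10,13 \right)} E{\left(-10 \right)} + \frac{71 - 15}{67 - 9} = - 10 \left(- 4 \left(-10\right)^{2}\right) + \frac{71 - 15}{67 - 9} = - 10 \left(\left(-4\right) 100\right) + \frac{56}{58} = \left(-10\right) \left(-400\right) + 56 \cdot \frac{1}{58} = 4000 + \frac{28}{29} = \frac{116028}{29}$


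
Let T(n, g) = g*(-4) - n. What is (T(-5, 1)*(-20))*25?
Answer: -500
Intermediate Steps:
T(n, g) = -n - 4*g (T(n, g) = -4*g - n = -n - 4*g)
(T(-5, 1)*(-20))*25 = ((-1*(-5) - 4*1)*(-20))*25 = ((5 - 4)*(-20))*25 = (1*(-20))*25 = -20*25 = -500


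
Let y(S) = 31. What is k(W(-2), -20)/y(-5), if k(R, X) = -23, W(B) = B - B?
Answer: -23/31 ≈ -0.74194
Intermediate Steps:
W(B) = 0
k(W(-2), -20)/y(-5) = -23/31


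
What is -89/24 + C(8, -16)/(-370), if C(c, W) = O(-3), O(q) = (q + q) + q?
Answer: -16357/4440 ≈ -3.6840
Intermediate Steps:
O(q) = 3*q (O(q) = 2*q + q = 3*q)
C(c, W) = -9 (C(c, W) = 3*(-3) = -9)
-89/24 + C(8, -16)/(-370) = -89/24 - 9/(-370) = -89*1/24 - 9*(-1/370) = -89/24 + 9/370 = -16357/4440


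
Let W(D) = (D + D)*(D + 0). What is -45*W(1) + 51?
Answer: -39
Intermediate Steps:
W(D) = 2*D² (W(D) = (2*D)*D = 2*D²)
-45*W(1) + 51 = -90*1² + 51 = -90 + 51 = -39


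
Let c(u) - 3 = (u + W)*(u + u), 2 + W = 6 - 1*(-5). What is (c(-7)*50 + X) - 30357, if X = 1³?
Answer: -31606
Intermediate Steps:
W = 9 (W = -2 + (6 - 1*(-5)) = -2 + (6 + 5) = -2 + 11 = 9)
X = 1
c(u) = 3 + 2*u*(9 + u) (c(u) = 3 + (u + 9)*(u + u) = 3 + (9 + u)*(2*u) = 3 + 2*u*(9 + u))
(c(-7)*50 + X) - 30357 = ((3 + 2*(-7)² + 18*(-7))*50 + 1) - 30357 = ((3 + 2*49 - 126)*50 + 1) - 30357 = ((3 + 98 - 126)*50 + 1) - 30357 = (-25*50 + 1) - 30357 = (-1250 + 1) - 30357 = -1249 - 30357 = -31606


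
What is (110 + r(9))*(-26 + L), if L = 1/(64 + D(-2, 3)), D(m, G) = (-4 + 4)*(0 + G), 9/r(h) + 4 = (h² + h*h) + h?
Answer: -30564277/10688 ≈ -2859.7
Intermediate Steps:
r(h) = 9/(-4 + h + 2*h²) (r(h) = 9/(-4 + ((h² + h*h) + h)) = 9/(-4 + ((h² + h²) + h)) = 9/(-4 + (2*h² + h)) = 9/(-4 + (h + 2*h²)) = 9/(-4 + h + 2*h²))
D(m, G) = 0 (D(m, G) = 0*G = 0)
L = 1/64 (L = 1/(64 + 0) = 1/64 ≈ 0.015625)
(110 + r(9))*(-26 + L) = (110 + 9/(-4 + 9 + 2*9²))*(-26 + 1/64) = (110 + 9/(-4 + 9 + 2*81))*(-1663/64) = (110 + 9/(-4 + 9 + 162))*(-1663/64) = (110 + 9/167)*(-1663/64) = (18379/167)*(-1663/64) = -30564277/10688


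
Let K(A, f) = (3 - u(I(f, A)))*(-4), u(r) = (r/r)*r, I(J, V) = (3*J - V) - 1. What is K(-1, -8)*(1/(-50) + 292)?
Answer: -788346/25 ≈ -31534.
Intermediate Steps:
I(J, V) = -1 - V + 3*J (I(J, V) = (-V + 3*J) - 1 = -1 - V + 3*J)
u(r) = r (u(r) = 1*r = r)
K(A, f) = -16 - 4*A + 12*f (K(A, f) = (3 - (-1 - A + 3*f))*(-4) = (3 + (1 + A - 3*f))*(-4) = (4 + A - 3*f)*(-4) = -16 - 4*A + 12*f)
K(-1, -8)*(1/(-50) + 292) = (-16 - 4*(-1) + 12*(-8))*(1/(-50) + 292) = (-16 + 4 - 96)*(-1/50 + 292) = -108*14599/50 = -788346/25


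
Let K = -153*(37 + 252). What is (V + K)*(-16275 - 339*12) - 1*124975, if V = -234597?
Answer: 5671788227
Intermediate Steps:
K = -44217 (K = -153*289 = -44217)
(V + K)*(-16275 - 339*12) - 1*124975 = (-234597 - 44217)*(-16275 - 339*12) - 1*124975 = -278814*(-16275 - 4068) - 124975 = -278814*(-20343) - 124975 = 5671913202 - 124975 = 5671788227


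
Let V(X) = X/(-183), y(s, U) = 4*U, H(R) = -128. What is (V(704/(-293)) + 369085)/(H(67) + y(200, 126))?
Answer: 421063177/428952 ≈ 981.61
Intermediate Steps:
V(X) = -X/183 (V(X) = X*(-1/183) = -X/183)
(V(704/(-293)) + 369085)/(H(67) + y(200, 126)) = (-704/(183*(-293)) + 369085)/(-128 + 4*126) = (-704*(-1)/(183*293) + 369085)/(-128 + 504) = (-1/183*(-704/293) + 369085)/376 = (704/53619 + 369085)*(1/376) = (19789969319/53619)*(1/376) = 421063177/428952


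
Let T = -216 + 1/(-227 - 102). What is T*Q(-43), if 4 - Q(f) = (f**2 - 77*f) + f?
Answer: 363355345/329 ≈ 1.1044e+6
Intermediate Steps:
T = -71065/329 (T = -216 + 1/(-329) = -216 - 1/329 = -71065/329 ≈ -216.00)
Q(f) = 4 - f**2 + 76*f (Q(f) = 4 - ((f**2 - 77*f) + f) = 4 - (f**2 - 76*f) = 4 + (-f**2 + 76*f) = 4 - f**2 + 76*f)
T*Q(-43) = -71065*(4 - 1*(-43)**2 + 76*(-43))/329 = -71065*(4 - 1*1849 - 3268)/329 = -71065*(4 - 1849 - 3268)/329 = -71065/329*(-5113) = 363355345/329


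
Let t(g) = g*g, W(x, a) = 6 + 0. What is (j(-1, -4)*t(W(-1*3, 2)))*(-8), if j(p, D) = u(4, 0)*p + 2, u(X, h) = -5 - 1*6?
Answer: -3744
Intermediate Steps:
u(X, h) = -11 (u(X, h) = -5 - 6 = -11)
W(x, a) = 6
j(p, D) = 2 - 11*p (j(p, D) = -11*p + 2 = 2 - 11*p)
t(g) = g²
(j(-1, -4)*t(W(-1*3, 2)))*(-8) = ((2 - 11*(-1))*6²)*(-8) = ((2 + 11)*36)*(-8) = (13*36)*(-8) = 468*(-8) = -3744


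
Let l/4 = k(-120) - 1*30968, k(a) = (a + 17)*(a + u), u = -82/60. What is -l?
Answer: 1108034/15 ≈ 73869.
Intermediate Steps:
u = -41/30 (u = -82*1/60 = -41/30 ≈ -1.3667)
k(a) = (17 + a)*(-41/30 + a) (k(a) = (a + 17)*(a - 41/30) = (17 + a)*(-41/30 + a))
l = -1108034/15 (l = 4*((-697/30 + (-120)² + (469/30)*(-120)) - 1*30968) = 4*((-697/30 + 14400 - 1876) - 30968) = 4*(375023/30 - 30968) = 4*(-554017/30) = -1108034/15 ≈ -73869.)
-l = -1*(-1108034/15) = 1108034/15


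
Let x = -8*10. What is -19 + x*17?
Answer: -1379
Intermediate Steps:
x = -80
-19 + x*17 = -19 - 80*17 = -19 - 1360 = -1379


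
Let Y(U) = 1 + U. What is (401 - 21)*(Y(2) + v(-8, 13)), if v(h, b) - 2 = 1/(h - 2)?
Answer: 1862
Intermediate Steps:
v(h, b) = 2 + 1/(-2 + h) (v(h, b) = 2 + 1/(h - 2) = 2 + 1/(-2 + h))
(401 - 21)*(Y(2) + v(-8, 13)) = (401 - 21)*((1 + 2) + (-3 + 2*(-8))/(-2 - 8)) = 380*(3 + (-3 - 16)/(-10)) = 380*(3 - ⅒*(-19)) = 380*(3 + 19/10) = 380*(49/10) = 1862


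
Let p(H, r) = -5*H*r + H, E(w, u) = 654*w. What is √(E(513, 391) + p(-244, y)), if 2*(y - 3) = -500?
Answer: √33918 ≈ 184.17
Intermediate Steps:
y = -247 (y = 3 + (½)*(-500) = 3 - 250 = -247)
p(H, r) = H - 5*H*r (p(H, r) = -5*H*r + H = H - 5*H*r)
√(E(513, 391) + p(-244, y)) = √(654*513 - 244*(1 - 5*(-247))) = √(335502 - 244*(1 + 1235)) = √(335502 - 244*1236) = √(335502 - 301584) = √33918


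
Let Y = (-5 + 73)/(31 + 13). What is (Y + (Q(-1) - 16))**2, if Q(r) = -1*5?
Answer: 45796/121 ≈ 378.48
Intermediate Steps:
Q(r) = -5
Y = 17/11 (Y = 68/44 = 68*(1/44) = 17/11 ≈ 1.5455)
(Y + (Q(-1) - 16))**2 = (17/11 + (-5 - 16))**2 = (17/11 - 21)**2 = (-214/11)**2 = 45796/121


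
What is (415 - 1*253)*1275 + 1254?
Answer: 207804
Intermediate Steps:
(415 - 1*253)*1275 + 1254 = (415 - 253)*1275 + 1254 = 162*1275 + 1254 = 206550 + 1254 = 207804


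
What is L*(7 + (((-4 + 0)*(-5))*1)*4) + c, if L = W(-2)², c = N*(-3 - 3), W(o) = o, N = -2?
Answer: 360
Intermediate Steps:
c = 12 (c = -2*(-3 - 3) = -2*(-6) = 12)
L = 4 (L = (-2)² = 4)
L*(7 + (((-4 + 0)*(-5))*1)*4) + c = 4*(7 + (((-4 + 0)*(-5))*1)*4) + 12 = 4*(7 + (-4*(-5)*1)*4) + 12 = 4*(7 + (20*1)*4) + 12 = 4*(7 + 20*4) + 12 = 4*(7 + 80) + 12 = 4*87 + 12 = 348 + 12 = 360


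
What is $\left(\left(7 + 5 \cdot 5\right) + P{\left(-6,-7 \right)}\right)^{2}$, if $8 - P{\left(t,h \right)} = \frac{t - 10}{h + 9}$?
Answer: $2304$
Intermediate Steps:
$P{\left(t,h \right)} = 8 - \frac{-10 + t}{9 + h}$ ($P{\left(t,h \right)} = 8 - \frac{t - 10}{h + 9} = 8 - \frac{-10 + t}{9 + h}$)
$\left(\left(7 + 5 \cdot 5\right) + P{\left(-6,-7 \right)}\right)^{2} = \left(\left(7 + 5 \cdot 5\right) + \frac{82 - -6 + 8 \left(-7\right)}{9 - 7}\right)^{2} = \left(\left(7 + 25\right) + \frac{82 + 6 - 56}{2}\right)^{2} = \left(32 + \frac{1}{2} \cdot 32\right)^{2} = \left(32 + 16\right)^{2} = 48^{2} = 2304$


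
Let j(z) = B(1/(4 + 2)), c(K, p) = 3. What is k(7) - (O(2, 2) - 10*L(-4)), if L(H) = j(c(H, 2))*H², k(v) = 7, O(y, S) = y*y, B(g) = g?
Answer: 89/3 ≈ 29.667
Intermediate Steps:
j(z) = ⅙ (j(z) = 1/(4 + 2) = 1/6 = ⅙)
O(y, S) = y²
L(H) = H²/6
k(7) - (O(2, 2) - 10*L(-4)) = 7 - (2² - 5*(-4)²/3) = 7 - (4 - 5*16/3) = 7 - (4 - 10*8/3) = 7 - (4 - 80/3) = 7 - 1*(-68/3) = 7 + 68/3 = 89/3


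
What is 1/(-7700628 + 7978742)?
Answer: 1/278114 ≈ 3.5956e-6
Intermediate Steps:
1/(-7700628 + 7978742) = 1/278114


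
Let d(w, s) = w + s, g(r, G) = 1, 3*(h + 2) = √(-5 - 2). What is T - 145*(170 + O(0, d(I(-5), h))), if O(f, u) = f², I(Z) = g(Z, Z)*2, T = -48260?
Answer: -72910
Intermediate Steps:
h = -2 + I*√7/3 (h = -2 + √(-5 - 2)/3 = -2 + √(-7)/3 = -2 + (I*√7)/3 = -2 + I*√7/3 ≈ -2.0 + 0.88192*I)
I(Z) = 2 (I(Z) = 1*2 = 2)
d(w, s) = s + w
T - 145*(170 + O(0, d(I(-5), h))) = -48260 - 145*(170 + 0²) = -48260 - 145*(170 + 0) = -48260 - 145*170 = -48260 - 24650 = -72910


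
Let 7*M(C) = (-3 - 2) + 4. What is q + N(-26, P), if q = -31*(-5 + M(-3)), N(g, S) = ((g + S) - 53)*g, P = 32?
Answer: 9670/7 ≈ 1381.4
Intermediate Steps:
M(C) = -1/7 (M(C) = ((-3 - 2) + 4)/7 = (-5 + 4)/7 = (1/7)*(-1) = -1/7)
N(g, S) = g*(-53 + S + g) (N(g, S) = ((S + g) - 53)*g = (-53 + S + g)*g = g*(-53 + S + g))
q = 1116/7 (q = -31*(-5 - 1/7) = -31*(-36/7) = 1116/7 ≈ 159.43)
q + N(-26, P) = 1116/7 - 26*(-53 + 32 - 26) = 1116/7 - 26*(-47) = 1116/7 + 1222 = 9670/7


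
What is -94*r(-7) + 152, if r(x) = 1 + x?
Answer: 716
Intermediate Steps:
-94*r(-7) + 152 = -94*(1 - 7) + 152 = -94*(-6) + 152 = 564 + 152 = 716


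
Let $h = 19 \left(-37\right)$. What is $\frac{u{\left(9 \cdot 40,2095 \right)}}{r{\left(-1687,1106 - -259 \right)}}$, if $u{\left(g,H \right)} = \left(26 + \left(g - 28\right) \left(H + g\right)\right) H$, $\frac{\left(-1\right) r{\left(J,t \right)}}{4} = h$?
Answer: $\frac{853802585}{1406} \approx 6.0726 \cdot 10^{5}$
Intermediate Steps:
$h = -703$
$r{\left(J,t \right)} = 2812$ ($r{\left(J,t \right)} = \left(-4\right) \left(-703\right) = 2812$)
$u{\left(g,H \right)} = H \left(26 + \left(-28 + g\right) \left(H + g\right)\right)$ ($u{\left(g,H \right)} = \left(26 + \left(-28 + g\right) \left(H + g\right)\right) H = H \left(26 + \left(-28 + g\right) \left(H + g\right)\right)$)
$\frac{u{\left(9 \cdot 40,2095 \right)}}{r{\left(-1687,1106 - -259 \right)}} = \frac{2095 \left(26 + \left(9 \cdot 40\right)^{2} - 58660 - 28 \cdot 9 \cdot 40 + 2095 \cdot 9 \cdot 40\right)}{2812} = 2095 \left(26 + 360^{2} - 58660 - 10080 + 2095 \cdot 360\right) \frac{1}{2812} = 2095 \left(26 + 129600 - 58660 - 10080 + 754200\right) \frac{1}{2812} = 2095 \cdot 815086 \cdot \frac{1}{2812} = 1707605170 \cdot \frac{1}{2812} = \frac{853802585}{1406}$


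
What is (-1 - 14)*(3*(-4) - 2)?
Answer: 210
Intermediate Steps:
(-1 - 14)*(3*(-4) - 2) = -15*(-12 - 2) = -15*(-14) = 210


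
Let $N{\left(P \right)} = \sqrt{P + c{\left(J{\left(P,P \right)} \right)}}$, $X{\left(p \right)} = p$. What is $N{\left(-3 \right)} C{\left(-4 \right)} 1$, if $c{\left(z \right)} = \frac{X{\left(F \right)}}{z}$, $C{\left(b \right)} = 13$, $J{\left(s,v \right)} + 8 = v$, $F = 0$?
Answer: $13 i \sqrt{3} \approx 22.517 i$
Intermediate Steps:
$J{\left(s,v \right)} = -8 + v$
$c{\left(z \right)} = 0$ ($c{\left(z \right)} = \frac{0}{z} = 0$)
$N{\left(P \right)} = \sqrt{P}$ ($N{\left(P \right)} = \sqrt{P + 0} = \sqrt{P}$)
$N{\left(-3 \right)} C{\left(-4 \right)} 1 = \sqrt{-3} \cdot 13 \cdot 1 = i \sqrt{3} \cdot 13 \cdot 1 = 13 i \sqrt{3} \cdot 1 = 13 i \sqrt{3}$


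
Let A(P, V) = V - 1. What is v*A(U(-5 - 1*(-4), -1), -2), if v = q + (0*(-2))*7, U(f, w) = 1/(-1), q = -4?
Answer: 12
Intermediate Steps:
U(f, w) = -1
A(P, V) = -1 + V
v = -4 (v = -4 + (0*(-2))*7 = -4 + 0*7 = -4 + 0 = -4)
v*A(U(-5 - 1*(-4), -1), -2) = -4*(-1 - 2) = -4*(-3) = 12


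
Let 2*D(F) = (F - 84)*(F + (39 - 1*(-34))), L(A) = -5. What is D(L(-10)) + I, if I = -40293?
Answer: -43319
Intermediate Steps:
D(F) = (-84 + F)*(73 + F)/2 (D(F) = ((F - 84)*(F + (39 - 1*(-34))))/2 = ((-84 + F)*(F + (39 + 34)))/2 = ((-84 + F)*(F + 73))/2 = ((-84 + F)*(73 + F))/2 = (-84 + F)*(73 + F)/2)
D(L(-10)) + I = (-3066 + (½)*(-5)² - 11/2*(-5)) - 40293 = (-3066 + (½)*25 + 55/2) - 40293 = (-3066 + 25/2 + 55/2) - 40293 = -3026 - 40293 = -43319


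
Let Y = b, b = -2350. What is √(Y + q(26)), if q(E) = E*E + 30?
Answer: 2*I*√411 ≈ 40.546*I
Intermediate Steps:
q(E) = 30 + E² (q(E) = E² + 30 = 30 + E²)
Y = -2350
√(Y + q(26)) = √(-2350 + (30 + 26²)) = √(-2350 + (30 + 676)) = √(-2350 + 706) = √(-1644) = 2*I*√411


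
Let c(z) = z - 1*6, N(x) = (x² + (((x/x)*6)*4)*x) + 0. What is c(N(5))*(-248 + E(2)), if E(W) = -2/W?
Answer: -34611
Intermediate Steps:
N(x) = x² + 24*x (N(x) = (x² + ((1*6)*4)*x) + 0 = (x² + (6*4)*x) + 0 = (x² + 24*x) + 0 = x² + 24*x)
c(z) = -6 + z (c(z) = z - 6 = -6 + z)
c(N(5))*(-248 + E(2)) = (-6 + 5*(24 + 5))*(-248 - 2/2) = (-6 + 5*29)*(-248 - 2*½) = (-6 + 145)*(-248 - 1) = 139*(-249) = -34611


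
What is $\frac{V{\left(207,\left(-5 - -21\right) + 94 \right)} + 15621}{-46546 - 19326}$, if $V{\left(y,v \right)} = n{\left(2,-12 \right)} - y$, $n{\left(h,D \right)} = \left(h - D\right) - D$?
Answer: $- \frac{965}{4117} \approx -0.23439$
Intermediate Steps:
$n{\left(h,D \right)} = h - 2 D$
$V{\left(y,v \right)} = 26 - y$ ($V{\left(y,v \right)} = \left(2 - -24\right) - y = \left(2 + 24\right) - y = 26 - y$)
$\frac{V{\left(207,\left(-5 - -21\right) + 94 \right)} + 15621}{-46546 - 19326} = \frac{\left(26 - 207\right) + 15621}{-46546 - 19326} = \frac{\left(26 - 207\right) + 15621}{-65872} = \left(-181 + 15621\right) \left(- \frac{1}{65872}\right) = 15440 \left(- \frac{1}{65872}\right) = - \frac{965}{4117}$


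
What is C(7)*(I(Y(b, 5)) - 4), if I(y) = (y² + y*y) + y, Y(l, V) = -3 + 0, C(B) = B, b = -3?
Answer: 77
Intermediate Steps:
Y(l, V) = -3
I(y) = y + 2*y² (I(y) = (y² + y²) + y = 2*y² + y = y + 2*y²)
C(7)*(I(Y(b, 5)) - 4) = 7*(-3*(1 + 2*(-3)) - 4) = 7*(-3*(1 - 6) - 4) = 7*(-3*(-5) - 4) = 7*(15 - 4) = 7*11 = 77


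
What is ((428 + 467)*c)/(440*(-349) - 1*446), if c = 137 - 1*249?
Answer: 50120/77003 ≈ 0.65088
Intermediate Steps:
c = -112 (c = 137 - 249 = -112)
((428 + 467)*c)/(440*(-349) - 1*446) = ((428 + 467)*(-112))/(440*(-349) - 1*446) = (895*(-112))/(-153560 - 446) = -100240/(-154006) = -100240*(-1/154006) = 50120/77003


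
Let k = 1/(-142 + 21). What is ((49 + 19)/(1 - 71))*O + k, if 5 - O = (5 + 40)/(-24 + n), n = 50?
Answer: -35060/11011 ≈ -3.1841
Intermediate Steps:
k = -1/121 (k = 1/(-121) = -1/121 ≈ -0.0082645)
O = 85/26 (O = 5 - (5 + 40)/(-24 + 50) = 5 - 45/26 = 85/26 ≈ 3.2692)
((49 + 19)/(1 - 71))*O + k = ((49 + 19)/(1 - 71))*(85/26) - 1/121 = (68/(-70))*(85/26) - 1/121 = (68*(-1/70))*(85/26) - 1/121 = -34/35*85/26 - 1/121 = -289/91 - 1/121 = -35060/11011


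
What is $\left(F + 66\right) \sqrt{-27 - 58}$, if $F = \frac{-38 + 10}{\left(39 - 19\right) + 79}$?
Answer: $\frac{6506 i \sqrt{85}}{99} \approx 605.88 i$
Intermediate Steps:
$F = - \frac{28}{99}$ ($F = - \frac{28}{\left(39 - 19\right) + 79} = - \frac{28}{20 + 79} = - \frac{28}{99} \approx -0.28283$)
$\left(F + 66\right) \sqrt{-27 - 58} = \left(- \frac{28}{99} + 66\right) \sqrt{-27 - 58} = \frac{6506 \sqrt{-85}}{99} = \frac{6506 i \sqrt{85}}{99}$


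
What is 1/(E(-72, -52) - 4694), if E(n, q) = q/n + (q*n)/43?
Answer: -774/3565205 ≈ -0.00021710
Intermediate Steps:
E(n, q) = q/n + n*q/43 (E(n, q) = q/n + (n*q)*(1/43) = q/n + n*q/43)
1/(E(-72, -52) - 4694) = 1/((-52/(-72) + (1/43)*(-72)*(-52)) - 4694) = 1/((-52*(-1/72) + 3744/43) - 4694) = 1/((13/18 + 3744/43) - 4694) = 1/(67951/774 - 4694) = 1/(-3565205/774) = -774/3565205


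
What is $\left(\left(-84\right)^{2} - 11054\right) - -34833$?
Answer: $30835$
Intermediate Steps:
$\left(\left(-84\right)^{2} - 11054\right) - -34833 = \left(7056 - 11054\right) + 34833 = -3998 + 34833 = 30835$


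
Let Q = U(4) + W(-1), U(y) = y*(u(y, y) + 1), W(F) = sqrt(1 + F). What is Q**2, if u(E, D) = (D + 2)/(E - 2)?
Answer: 256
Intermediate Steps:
u(E, D) = (2 + D)/(-2 + E)
U(y) = y*(1 + (2 + y)/(-2 + y)) (U(y) = y*((2 + y)/(-2 + y) + 1) = y*(1 + (2 + y)/(-2 + y)))
Q = 16 (Q = 2*4**2/(-2 + 4) + sqrt(1 - 1) = 2*16/2 + sqrt(0) = 2*16*(1/2) + 0 = 16 + 0 = 16)
Q**2 = 16**2 = 256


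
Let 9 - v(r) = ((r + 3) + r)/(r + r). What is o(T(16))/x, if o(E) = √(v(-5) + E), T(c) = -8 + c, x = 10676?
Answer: √1630/106760 ≈ 0.00037817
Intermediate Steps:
v(r) = 9 - (3 + 2*r)/(2*r) (v(r) = 9 - ((r + 3) + r)/(r + r) = 9 - ((3 + r) + r)/(2*r) = 9 - (3 + 2*r)*1/(2*r) = 9 - (3 + 2*r)/(2*r))
o(E) = √(83/10 + E) (o(E) = √((8 - 3/2/(-5)) + E) = √((8 - 3/2*(-⅕)) + E) = √((8 + 3/10) + E) = √(83/10 + E))
o(T(16))/x = (√(830 + 100*(-8 + 16))/10)/10676 = (√(830 + 100*8)/10)*(1/10676) = (√(830 + 800)/10)*(1/10676) = (√1630/10)*(1/10676) = √1630/106760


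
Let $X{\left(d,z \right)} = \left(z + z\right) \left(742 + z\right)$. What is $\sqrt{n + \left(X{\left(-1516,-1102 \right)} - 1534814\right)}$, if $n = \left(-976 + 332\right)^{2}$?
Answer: $i \sqrt{326638} \approx 571.52 i$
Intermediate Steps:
$X{\left(d,z \right)} = 2 z \left(742 + z\right)$
$n = 414736$ ($n = \left(-644\right)^{2} = 414736$)
$\sqrt{n + \left(X{\left(-1516,-1102 \right)} - 1534814\right)} = \sqrt{414736 - \left(1534814 + 2204 \left(742 - 1102\right)\right)} = \sqrt{414736 - \left(1534814 + 2204 \left(-360\right)\right)} = \sqrt{414736 + \left(793440 - 1534814\right)} = \sqrt{414736 - 741374} = \sqrt{-326638} = i \sqrt{326638}$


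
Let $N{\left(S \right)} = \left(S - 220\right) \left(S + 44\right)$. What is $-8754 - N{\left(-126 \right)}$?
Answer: $-37126$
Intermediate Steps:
$N{\left(S \right)} = \left(-220 + S\right) \left(44 + S\right)$
$-8754 - N{\left(-126 \right)} = -8754 - \left(-9680 + \left(-126\right)^{2} - -22176\right) = -8754 - \left(-9680 + 15876 + 22176\right) = -8754 - 28372 = -37126$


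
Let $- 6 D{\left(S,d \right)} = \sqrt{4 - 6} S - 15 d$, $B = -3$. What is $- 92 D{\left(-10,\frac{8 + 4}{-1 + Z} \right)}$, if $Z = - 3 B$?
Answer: $-345 - \frac{460 i \sqrt{2}}{3} \approx -345.0 - 216.85 i$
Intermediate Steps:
$Z = 9$ ($Z = \left(-3\right) \left(-3\right) = 9$)
$D{\left(S,d \right)} = \frac{5 d}{2} - \frac{i S \sqrt{2}}{6}$ ($D{\left(S,d \right)} = - \frac{\sqrt{4 - 6} S - 15 d}{6} = - \frac{\sqrt{-2} S - 15 d}{6} = - \frac{i \sqrt{2} S - 15 d}{6} = - \frac{i S \sqrt{2} - 15 d}{6} = - \frac{- 15 d + i S \sqrt{2}}{6} = \frac{5 d}{2} - \frac{i S \sqrt{2}}{6}$)
$- 92 D{\left(-10,\frac{8 + 4}{-1 + Z} \right)} = - 92 \left(\frac{5 \frac{8 + 4}{-1 + 9}}{2} - \frac{1}{6} i \left(-10\right) \sqrt{2}\right) = - 92 \left(\frac{5 \cdot \frac{12}{8}}{2} + \frac{5 i \sqrt{2}}{3}\right) = - 92 \left(\frac{5 \cdot 12 \cdot \frac{1}{8}}{2} + \frac{5 i \sqrt{2}}{3}\right) = - 92 \left(\frac{5}{2} \cdot \frac{3}{2} + \frac{5 i \sqrt{2}}{3}\right) = - 92 \left(\frac{15}{4} + \frac{5 i \sqrt{2}}{3}\right) = -345 - \frac{460 i \sqrt{2}}{3}$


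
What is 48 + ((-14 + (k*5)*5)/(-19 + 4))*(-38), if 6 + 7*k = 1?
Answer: -3434/105 ≈ -32.705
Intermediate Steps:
k = -5/7 (k = -6/7 + (⅐)*1 = -6/7 + ⅐ = -5/7 ≈ -0.71429)
48 + ((-14 + (k*5)*5)/(-19 + 4))*(-38) = 48 + ((-14 - 5/7*5*5)/(-19 + 4))*(-38) = 48 + ((-14 - 25/7*5)/(-15))*(-38) = 48 + ((-14 - 125/7)*(-1/15))*(-38) = 48 - 223/7*(-1/15)*(-38) = 48 + (223/105)*(-38) = 48 - 8474/105 = -3434/105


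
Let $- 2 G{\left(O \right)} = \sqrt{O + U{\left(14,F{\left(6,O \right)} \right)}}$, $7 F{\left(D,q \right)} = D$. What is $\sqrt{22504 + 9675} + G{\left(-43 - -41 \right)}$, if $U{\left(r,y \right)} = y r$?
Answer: $\sqrt{32179} - \frac{\sqrt{10}}{2} \approx 177.8$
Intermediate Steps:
$F{\left(D,q \right)} = \frac{D}{7}$
$U{\left(r,y \right)} = r y$
$G{\left(O \right)} = - \frac{\sqrt{12 + O}}{2}$ ($G{\left(O \right)} = - \frac{\sqrt{O + 14 \cdot \frac{1}{7} \cdot 6}}{2} = - \frac{\sqrt{O + 14 \cdot \frac{6}{7}}}{2} = - \frac{\sqrt{O + 12}}{2} = - \frac{\sqrt{12 + O}}{2}$)
$\sqrt{22504 + 9675} + G{\left(-43 - -41 \right)} = \sqrt{22504 + 9675} - \frac{\sqrt{12 - 2}}{2} = \sqrt{32179} - \frac{\sqrt{12 + \left(-43 + 41\right)}}{2} = \sqrt{32179} - \frac{\sqrt{12 - 2}}{2} = \sqrt{32179} - \frac{\sqrt{10}}{2}$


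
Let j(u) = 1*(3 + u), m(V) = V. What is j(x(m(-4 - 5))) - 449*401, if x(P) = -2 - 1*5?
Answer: -180053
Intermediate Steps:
x(P) = -7 (x(P) = -2 - 5 = -7)
j(u) = 3 + u
j(x(m(-4 - 5))) - 449*401 = (3 - 7) - 449*401 = -4 - 180049 = -180053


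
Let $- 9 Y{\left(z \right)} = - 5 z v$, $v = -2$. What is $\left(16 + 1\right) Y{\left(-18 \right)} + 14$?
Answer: $354$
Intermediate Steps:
$Y{\left(z \right)} = - \frac{10 z}{9}$ ($Y{\left(z \right)} = - \frac{- 5 z \left(-2\right)}{9} = - \frac{10 z}{9}$)
$\left(16 + 1\right) Y{\left(-18 \right)} + 14 = \left(16 + 1\right) \left(\left(- \frac{10}{9}\right) \left(-18\right)\right) + 14 = 17 \cdot 20 + 14 = 340 + 14 = 354$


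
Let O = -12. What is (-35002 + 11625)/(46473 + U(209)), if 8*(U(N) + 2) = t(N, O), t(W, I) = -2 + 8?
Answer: -93508/185887 ≈ -0.50304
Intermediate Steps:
t(W, I) = 6
U(N) = -5/4 (U(N) = -2 + (1/8)*6 = -2 + 3/4 = -5/4)
(-35002 + 11625)/(46473 + U(209)) = (-35002 + 11625)/(46473 - 5/4) = -23377/185887/4 = -23377*4/185887 = -93508/185887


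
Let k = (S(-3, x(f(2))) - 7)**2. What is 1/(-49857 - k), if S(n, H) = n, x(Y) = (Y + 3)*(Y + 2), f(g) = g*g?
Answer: -1/49957 ≈ -2.0017e-5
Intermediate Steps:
f(g) = g**2
x(Y) = (2 + Y)*(3 + Y) (x(Y) = (3 + Y)*(2 + Y) = (2 + Y)*(3 + Y))
k = 100 (k = (-3 - 7)**2 = (-10)**2 = 100)
1/(-49857 - k) = 1/(-49857 - 1*100) = 1/(-49857 - 100) = 1/(-49957) = -1/49957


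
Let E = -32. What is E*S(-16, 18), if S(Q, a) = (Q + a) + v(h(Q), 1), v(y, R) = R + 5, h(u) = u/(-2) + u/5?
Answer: -256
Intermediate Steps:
h(u) = -3*u/10 (h(u) = u*(-½) + u*(⅕) = -u/2 + u/5 = -3*u/10)
v(y, R) = 5 + R
S(Q, a) = 6 + Q + a (S(Q, a) = (Q + a) + (5 + 1) = (Q + a) + 6 = 6 + Q + a)
E*S(-16, 18) = -32*(6 - 16 + 18) = -32*8 = -256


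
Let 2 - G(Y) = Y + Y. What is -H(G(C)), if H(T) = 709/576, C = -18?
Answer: -709/576 ≈ -1.2309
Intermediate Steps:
G(Y) = 2 - 2*Y (G(Y) = 2 - (Y + Y) = 2 - 2*Y)
H(T) = 709/576 (H(T) = 709*(1/576) = 709/576)
-H(G(C)) = -1*709/576 = -709/576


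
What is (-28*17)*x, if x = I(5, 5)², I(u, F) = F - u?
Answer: 0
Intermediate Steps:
x = 0 (x = (5 - 1*5)² = (5 - 5)² = 0² = 0)
(-28*17)*x = -28*17*0 = -476*0 = 0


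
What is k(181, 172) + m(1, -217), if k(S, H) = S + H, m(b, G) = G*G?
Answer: 47442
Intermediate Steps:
m(b, G) = G**2
k(S, H) = H + S
k(181, 172) + m(1, -217) = (172 + 181) + (-217)**2 = 353 + 47089 = 47442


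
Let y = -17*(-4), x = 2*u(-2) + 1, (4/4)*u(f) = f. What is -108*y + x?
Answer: -7347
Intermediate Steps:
u(f) = f
x = -3 (x = 2*(-2) + 1 = -4 + 1 = -3)
y = 68
-108*y + x = -108*68 - 3 = -7344 - 3 = -7347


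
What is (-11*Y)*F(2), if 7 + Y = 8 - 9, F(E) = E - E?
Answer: 0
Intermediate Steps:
F(E) = 0
Y = -8 (Y = -7 + (8 - 9) = -7 - 1 = -8)
(-11*Y)*F(2) = -11*(-8)*0 = 88*0 = 0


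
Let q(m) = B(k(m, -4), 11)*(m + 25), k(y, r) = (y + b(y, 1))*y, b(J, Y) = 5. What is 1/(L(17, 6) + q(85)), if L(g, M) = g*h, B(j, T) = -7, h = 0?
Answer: -1/770 ≈ -0.0012987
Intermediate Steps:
k(y, r) = y*(5 + y) (k(y, r) = (y + 5)*y = (5 + y)*y = y*(5 + y))
q(m) = -175 - 7*m (q(m) = -7*(m + 25) = -7*(25 + m) = -175 - 7*m)
L(g, M) = 0 (L(g, M) = g*0 = 0)
1/(L(17, 6) + q(85)) = 1/(0 + (-175 - 7*85)) = 1/(0 + (-175 - 595)) = 1/(0 - 770) = 1/(-770) = -1/770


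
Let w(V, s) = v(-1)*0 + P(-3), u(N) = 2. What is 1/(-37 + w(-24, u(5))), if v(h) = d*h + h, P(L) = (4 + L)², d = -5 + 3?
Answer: -1/36 ≈ -0.027778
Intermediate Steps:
d = -2
v(h) = -h (v(h) = -2*h + h = -h)
w(V, s) = 1 (w(V, s) = -1*(-1)*0 + (4 - 3)² = 1*0 + 1² = 0 + 1 = 1)
1/(-37 + w(-24, u(5))) = 1/(-37 + 1) = 1/(-36) = -1/36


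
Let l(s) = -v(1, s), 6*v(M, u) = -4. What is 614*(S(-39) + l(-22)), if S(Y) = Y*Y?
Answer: 2802910/3 ≈ 9.3430e+5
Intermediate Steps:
v(M, u) = -⅔ (v(M, u) = (⅙)*(-4) = -⅔)
S(Y) = Y²
l(s) = ⅔ (l(s) = -1*(-⅔) = ⅔)
614*(S(-39) + l(-22)) = 614*((-39)² + ⅔) = 614*(1521 + ⅔) = 614*(4565/3) = 2802910/3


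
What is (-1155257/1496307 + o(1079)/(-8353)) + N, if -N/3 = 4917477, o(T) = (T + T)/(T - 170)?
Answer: -2940463760732742472/199320614127 ≈ -1.4752e+7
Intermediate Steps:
o(T) = 2*T/(-170 + T) (o(T) = (2*T)/(-170 + T) = 2*T/(-170 + T))
N = -14752431 (N = -3*4917477 = -14752431)
(-1155257/1496307 + o(1079)/(-8353)) + N = (-1155257/1496307 + (2*1079/(-170 + 1079))/(-8353)) - 14752431 = (-1155257*1/1496307 + (2*1079/909)*(-1/8353)) - 14752431 = (-60803/78753 + (2*1079*(1/909))*(-1/8353)) - 14752431 = (-60803/78753 + (2158/909)*(-1/8353)) - 14752431 = (-60803/78753 - 2158/7592877) - 14752431 = -153946549735/199320614127 - 14752431 = -2940463760732742472/199320614127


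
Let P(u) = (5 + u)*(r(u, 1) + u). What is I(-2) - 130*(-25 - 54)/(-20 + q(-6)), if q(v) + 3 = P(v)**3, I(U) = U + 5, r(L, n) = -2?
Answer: 11737/489 ≈ 24.002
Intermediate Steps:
I(U) = 5 + U
P(u) = (-2 + u)*(5 + u) (P(u) = (5 + u)*(-2 + u) = (-2 + u)*(5 + u))
q(v) = -3 + (-10 + v**2 + 3*v)**3
I(-2) - 130*(-25 - 54)/(-20 + q(-6)) = (5 - 2) - 130*(-25 - 54)/(-20 + (-3 + (-10 + (-6)**2 + 3*(-6))**3)) = 3 - (-10270)/(-20 + (-3 + (-10 + 36 - 18)**3)) = 3 - (-10270)/(-20 + (-3 + 8**3)) = 3 - (-10270)/(-20 + (-3 + 512)) = 3 - (-10270)/(-20 + 509) = 3 - (-10270)/489 = 3 - 130*(-79/489) = 3 + 10270/489 = 11737/489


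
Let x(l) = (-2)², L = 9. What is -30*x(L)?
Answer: -120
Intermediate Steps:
x(l) = 4
-30*x(L) = -30*4 = -120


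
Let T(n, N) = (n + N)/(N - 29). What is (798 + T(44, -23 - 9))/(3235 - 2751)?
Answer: 24333/14762 ≈ 1.6484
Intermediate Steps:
T(n, N) = (N + n)/(-29 + N)
(798 + T(44, -23 - 9))/(3235 - 2751) = (798 + ((-23 - 9) + 44)/(-29 + (-23 - 9)))/(3235 - 2751) = (798 + (-32 + 44)/(-29 - 32))/484 = (798 + 12/(-61))*(1/484) = (798 - 1/61*12)*(1/484) = (798 - 12/61)*(1/484) = (48666/61)*(1/484) = 24333/14762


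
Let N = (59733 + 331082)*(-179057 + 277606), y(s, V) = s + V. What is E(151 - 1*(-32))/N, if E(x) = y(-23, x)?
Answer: 32/7702885487 ≈ 4.1543e-9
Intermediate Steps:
y(s, V) = V + s
N = 38514427435 (N = 390815*98549 = 38514427435)
E(x) = -23 + x (E(x) = x - 23 = -23 + x)
E(151 - 1*(-32))/N = (-23 + (151 - 1*(-32)))/38514427435 = (-23 + (151 + 32))*(1/38514427435) = (-23 + 183)*(1/38514427435) = 160*(1/38514427435) = 32/7702885487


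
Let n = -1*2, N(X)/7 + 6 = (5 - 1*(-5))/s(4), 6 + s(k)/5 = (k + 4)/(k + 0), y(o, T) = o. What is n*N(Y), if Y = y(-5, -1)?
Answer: 91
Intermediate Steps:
s(k) = -30 + 5*(4 + k)/k (s(k) = -30 + 5*((k + 4)/(k + 0)) = -30 + 5*((4 + k)/k) = -30 + 5*(4 + k)/k)
Y = -5
N(X) = -91/2 (N(X) = -42 + 7*((5 - 1*(-5))/(-25 + 20/4)) = -42 + 7*((5 + 5)/(-25 + 20*(¼))) = -42 + 7*(10/(-25 + 5)) = -42 + 7*(10/(-20)) = -42 + 7*(10*(-1/20)) = -42 + 7*(-½) = -42 - 7/2 = -91/2)
n = -2
n*N(Y) = -2*(-91/2) = 91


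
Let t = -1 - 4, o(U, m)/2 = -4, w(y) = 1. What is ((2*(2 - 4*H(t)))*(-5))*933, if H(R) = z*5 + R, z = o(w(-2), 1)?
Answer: -1698060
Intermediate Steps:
o(U, m) = -8 (o(U, m) = 2*(-4) = -8)
z = -8
t = -5
H(R) = -40 + R (H(R) = -8*5 + R = -40 + R)
((2*(2 - 4*H(t)))*(-5))*933 = ((2*(2 - 4*(-40 - 5)))*(-5))*933 = ((2*(2 - 4*(-45)))*(-5))*933 = ((2*(2 + 180))*(-5))*933 = ((2*182)*(-5))*933 = (364*(-5))*933 = -1820*933 = -1698060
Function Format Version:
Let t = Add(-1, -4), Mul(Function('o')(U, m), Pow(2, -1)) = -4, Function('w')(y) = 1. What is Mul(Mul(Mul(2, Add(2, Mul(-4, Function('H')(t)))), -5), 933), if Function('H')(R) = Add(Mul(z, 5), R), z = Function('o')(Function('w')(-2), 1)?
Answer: -1698060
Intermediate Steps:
Function('o')(U, m) = -8 (Function('o')(U, m) = Mul(2, -4) = -8)
z = -8
t = -5
Function('H')(R) = Add(-40, R) (Function('H')(R) = Add(Mul(-8, 5), R) = Add(-40, R))
Mul(Mul(Mul(2, Add(2, Mul(-4, Function('H')(t)))), -5), 933) = Mul(Mul(Mul(2, Add(2, Mul(-4, Add(-40, -5)))), -5), 933) = Mul(Mul(Mul(2, Add(2, Mul(-4, -45))), -5), 933) = Mul(Mul(Mul(2, Add(2, 180)), -5), 933) = Mul(Mul(Mul(2, 182), -5), 933) = Mul(Mul(364, -5), 933) = Mul(-1820, 933) = -1698060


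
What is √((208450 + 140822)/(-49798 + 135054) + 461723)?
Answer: √52439107765190/10657 ≈ 679.50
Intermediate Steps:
√((208450 + 140822)/(-49798 + 135054) + 461723) = √(349272/85256 + 461723) = √(349272*(1/85256) + 461723) = √(43659/10657 + 461723) = √(4920625670/10657) = √52439107765190/10657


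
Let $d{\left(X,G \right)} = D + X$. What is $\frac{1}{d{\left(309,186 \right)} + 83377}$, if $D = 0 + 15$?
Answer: $\frac{1}{83701} \approx 1.1947 \cdot 10^{-5}$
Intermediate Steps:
$D = 15$
$d{\left(X,G \right)} = 15 + X$
$\frac{1}{d{\left(309,186 \right)} + 83377} = \frac{1}{\left(15 + 309\right) + 83377} = \frac{1}{324 + 83377} = \frac{1}{83701}$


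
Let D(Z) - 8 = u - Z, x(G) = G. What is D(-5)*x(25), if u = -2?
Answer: 275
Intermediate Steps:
D(Z) = 6 - Z (D(Z) = 8 + (-2 - Z) = 6 - Z)
D(-5)*x(25) = (6 - 1*(-5))*25 = (6 + 5)*25 = 11*25 = 275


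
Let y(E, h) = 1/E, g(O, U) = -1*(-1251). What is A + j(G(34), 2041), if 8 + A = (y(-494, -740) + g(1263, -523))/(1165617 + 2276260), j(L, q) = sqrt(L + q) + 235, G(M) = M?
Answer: 385965821019/1700287238 + 5*sqrt(83) ≈ 272.55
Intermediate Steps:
g(O, U) = 1251
j(L, q) = 235 + sqrt(L + q)
A = -13601679911/1700287238 (A = -8 + (1/(-494) + 1251)/(1165617 + 2276260) = -8 + (-1/494 + 1251)/3441877 = -8 + (617993/494)*(1/3441877) = -8 + 617993/1700287238 = -13601679911/1700287238 ≈ -7.9996)
A + j(G(34), 2041) = -13601679911/1700287238 + (235 + sqrt(34 + 2041)) = -13601679911/1700287238 + (235 + sqrt(2075)) = -13601679911/1700287238 + (235 + 5*sqrt(83)) = 385965821019/1700287238 + 5*sqrt(83)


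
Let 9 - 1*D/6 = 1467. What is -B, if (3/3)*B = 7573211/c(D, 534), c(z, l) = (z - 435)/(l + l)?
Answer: 2696063116/3061 ≈ 8.8078e+5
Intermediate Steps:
D = -8748 (D = 54 - 6*1467 = 54 - 8802 = -8748)
c(z, l) = (-435 + z)/(2*l) (c(z, l) = (-435 + z)/((2*l)) = (-435 + z)*(1/(2*l)) = (-435 + z)/(2*l))
B = -2696063116/3061 (B = 7573211/(((½)*(-435 - 8748)/534)) = 7573211/(((½)*(1/534)*(-9183))) = 7573211/(-3061/356) = 7573211*(-356/3061) = -2696063116/3061 ≈ -8.8078e+5)
-B = -1*(-2696063116/3061) = 2696063116/3061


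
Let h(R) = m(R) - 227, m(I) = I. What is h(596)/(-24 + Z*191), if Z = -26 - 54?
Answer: -369/15304 ≈ -0.024111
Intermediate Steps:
Z = -80
h(R) = -227 + R (h(R) = R - 227 = -227 + R)
h(596)/(-24 + Z*191) = (-227 + 596)/(-24 - 80*191) = 369/(-24 - 15280) = 369/(-15304) = 369*(-1/15304) = -369/15304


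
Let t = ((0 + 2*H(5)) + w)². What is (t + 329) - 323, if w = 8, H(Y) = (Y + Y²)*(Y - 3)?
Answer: 16390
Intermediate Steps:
H(Y) = (-3 + Y)*(Y + Y²) (H(Y) = (Y + Y²)*(-3 + Y) = (-3 + Y)*(Y + Y²))
t = 16384 (t = ((0 + 2*(5*(-3 + 5² - 2*5))) + 8)² = ((0 + 2*(5*(-3 + 25 - 10))) + 8)² = ((0 + 2*(5*12)) + 8)² = ((0 + 2*60) + 8)² = ((0 + 120) + 8)² = (120 + 8)² = 128² = 16384)
(t + 329) - 323 = (16384 + 329) - 323 = 16713 - 323 = 16390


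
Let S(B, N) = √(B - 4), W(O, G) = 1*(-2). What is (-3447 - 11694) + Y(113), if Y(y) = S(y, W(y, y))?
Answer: -15141 + √109 ≈ -15131.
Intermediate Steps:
W(O, G) = -2
S(B, N) = √(-4 + B)
Y(y) = √(-4 + y)
(-3447 - 11694) + Y(113) = (-3447 - 11694) + √(-4 + 113) = -15141 + √109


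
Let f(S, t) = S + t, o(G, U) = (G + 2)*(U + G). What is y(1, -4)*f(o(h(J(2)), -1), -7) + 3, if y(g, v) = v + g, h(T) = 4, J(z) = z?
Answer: -30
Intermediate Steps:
y(g, v) = g + v
o(G, U) = (2 + G)*(G + U)
y(1, -4)*f(o(h(J(2)), -1), -7) + 3 = (1 - 4)*((4² + 2*4 + 2*(-1) + 4*(-1)) - 7) + 3 = -3*((16 + 8 - 2 - 4) - 7) + 3 = -3*(18 - 7) + 3 = -3*11 + 3 = -33 + 3 = -30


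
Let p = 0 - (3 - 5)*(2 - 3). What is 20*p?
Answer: -40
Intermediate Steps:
p = -2 (p = 0 - (-2)*(-1) = 0 - 1*2 = 0 - 2 = -2)
20*p = 20*(-2) = -40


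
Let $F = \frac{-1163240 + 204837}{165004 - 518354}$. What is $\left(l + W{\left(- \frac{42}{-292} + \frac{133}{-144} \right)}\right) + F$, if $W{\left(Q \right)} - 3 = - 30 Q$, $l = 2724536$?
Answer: $\frac{843347170135303}{309534600} \approx 2.7246 \cdot 10^{6}$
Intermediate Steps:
$W{\left(Q \right)} = 3 - 30 Q$
$F = \frac{958403}{353350}$ ($F = - \frac{958403}{-353350} = \left(-958403\right) \left(- \frac{1}{353350}\right) = \frac{958403}{353350} \approx 2.7123$)
$\left(l + W{\left(- \frac{42}{-292} + \frac{133}{-144} \right)}\right) + F = \left(2724536 - \left(-3 + 30 \left(- \frac{42}{-292} + \frac{133}{-144}\right)\right)\right) + \frac{958403}{353350} = \left(2724536 - \left(-3 + 30 \left(\left(-42\right) \left(- \frac{1}{292}\right) + 133 \left(- \frac{1}{144}\right)\right)\right)\right) + \frac{958403}{353350} = \left(2724536 - \left(-3 + 30 \left(\frac{21}{146} - \frac{133}{144}\right)\right)\right) + \frac{958403}{353350} = \left(2724536 + \left(3 - - \frac{40985}{1752}\right)\right) + \frac{958403}{353350} = \left(2724536 + \left(3 + \frac{40985}{1752}\right)\right) + \frac{958403}{353350} = \left(2724536 + \frac{46241}{1752}\right) + \frac{958403}{353350} = \frac{4773433313}{1752} + \frac{958403}{353350} = \frac{843347170135303}{309534600}$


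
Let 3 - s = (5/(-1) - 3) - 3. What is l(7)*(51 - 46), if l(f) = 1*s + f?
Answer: 105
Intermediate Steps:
s = 14 (s = 3 - ((5/(-1) - 3) - 3) = 3 - ((5*(-1) - 3) - 3) = 3 - ((-5 - 3) - 3) = 3 - (-8 - 3) = 3 - 1*(-11) = 3 + 11 = 14)
l(f) = 14 + f (l(f) = 1*14 + f = 14 + f)
l(7)*(51 - 46) = (14 + 7)*(51 - 46) = 21*5 = 105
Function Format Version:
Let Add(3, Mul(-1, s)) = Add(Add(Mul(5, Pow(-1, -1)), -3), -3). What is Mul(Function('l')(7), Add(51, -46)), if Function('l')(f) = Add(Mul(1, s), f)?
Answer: 105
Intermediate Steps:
s = 14 (s = Add(3, Mul(-1, Add(Add(Mul(5, Pow(-1, -1)), -3), -3))) = Add(3, Mul(-1, Add(Add(Mul(5, -1), -3), -3))) = Add(3, Mul(-1, Add(Add(-5, -3), -3))) = Add(3, Mul(-1, Add(-8, -3))) = Add(3, Mul(-1, -11)) = Add(3, 11) = 14)
Function('l')(f) = Add(14, f) (Function('l')(f) = Add(Mul(1, 14), f) = Add(14, f))
Mul(Function('l')(7), Add(51, -46)) = Mul(Add(14, 7), Add(51, -46)) = Mul(21, 5) = 105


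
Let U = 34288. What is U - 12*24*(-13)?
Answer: 38032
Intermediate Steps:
U - 12*24*(-13) = 34288 - 12*24*(-13) = 34288 - 288*(-13) = 34288 - 1*(-3744) = 34288 + 3744 = 38032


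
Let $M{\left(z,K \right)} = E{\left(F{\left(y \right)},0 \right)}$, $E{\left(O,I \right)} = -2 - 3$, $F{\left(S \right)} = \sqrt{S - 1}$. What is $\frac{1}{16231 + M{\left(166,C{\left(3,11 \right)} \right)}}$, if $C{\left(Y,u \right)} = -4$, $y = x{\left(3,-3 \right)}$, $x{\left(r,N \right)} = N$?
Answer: $\frac{1}{16226} \approx 6.1629 \cdot 10^{-5}$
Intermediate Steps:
$y = -3$
$F{\left(S \right)} = \sqrt{-1 + S}$
$E{\left(O,I \right)} = -5$ ($E{\left(O,I \right)} = -2 - 3 = -5$)
$M{\left(z,K \right)} = -5$
$\frac{1}{16231 + M{\left(166,C{\left(3,11 \right)} \right)}} = \frac{1}{16231 - 5} = \frac{1}{16226}$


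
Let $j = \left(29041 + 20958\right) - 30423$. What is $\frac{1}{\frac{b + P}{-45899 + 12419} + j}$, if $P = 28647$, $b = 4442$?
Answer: $\frac{33480}{655371391} \approx 5.1086 \cdot 10^{-5}$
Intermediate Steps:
$j = 19576$ ($j = 49999 - 30423 = 19576$)
$\frac{1}{\frac{b + P}{-45899 + 12419} + j} = \frac{1}{\frac{4442 + 28647}{-45899 + 12419} + 19576} = \frac{1}{\frac{33089}{-33480} + 19576} = \frac{1}{33089 \left(- \frac{1}{33480}\right) + 19576} = \frac{1}{- \frac{33089}{33480} + 19576} = \frac{1}{\frac{655371391}{33480}} = \frac{33480}{655371391}$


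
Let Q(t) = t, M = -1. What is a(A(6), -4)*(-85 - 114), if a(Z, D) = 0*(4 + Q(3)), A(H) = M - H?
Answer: 0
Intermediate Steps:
A(H) = -1 - H
a(Z, D) = 0 (a(Z, D) = 0*(4 + 3) = 0*7 = 0)
a(A(6), -4)*(-85 - 114) = 0*(-85 - 114) = 0*(-199) = 0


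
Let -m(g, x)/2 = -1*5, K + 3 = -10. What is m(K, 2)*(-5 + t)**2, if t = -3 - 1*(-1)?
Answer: 490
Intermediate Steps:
K = -13 (K = -3 - 10 = -13)
m(g, x) = 10 (m(g, x) = -(-2)*5 = -2*(-5) = 10)
t = -2 (t = -3 + 1 = -2)
m(K, 2)*(-5 + t)**2 = 10*(-5 - 2)**2 = 10*(-7)**2 = 10*49 = 490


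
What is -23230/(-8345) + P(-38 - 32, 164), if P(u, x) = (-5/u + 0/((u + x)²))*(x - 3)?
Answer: 47679/3338 ≈ 14.284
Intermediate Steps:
P(u, x) = -5*(-3 + x)/u (P(u, x) = (-5/u + 0/(u + x)²)*(-3 + x) = (-5/u + 0)*(-3 + x) = (-5/u)*(-3 + x) = -5*(-3 + x)/u)
-23230/(-8345) + P(-38 - 32, 164) = -23230/(-8345) + 5*(3 - 1*164)/(-38 - 32) = -23230*(-1/8345) + 5*(3 - 164)/(-70) = 4646/1669 + 5*(-1/70)*(-161) = 4646/1669 + 23/2 = 47679/3338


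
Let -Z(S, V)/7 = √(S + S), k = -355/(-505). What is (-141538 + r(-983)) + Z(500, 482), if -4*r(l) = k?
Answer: -57181423/404 - 70*√10 ≈ -1.4176e+5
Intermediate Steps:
k = 71/101 (k = -355*(-1/505) = 71/101 ≈ 0.70297)
r(l) = -71/404 (r(l) = -¼*71/101 = -71/404)
Z(S, V) = -7*√2*√S (Z(S, V) = -7*√(S + S) = -7*√2*√S)
(-141538 + r(-983)) + Z(500, 482) = (-141538 - 71/404) - 7*√2*√500 = -57181423/404 - 7*√2*10*√5 = -57181423/404 - 70*√10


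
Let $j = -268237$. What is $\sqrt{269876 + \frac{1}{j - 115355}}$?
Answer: $\frac{\sqrt{9927579088727718}}{191796} \approx 519.5$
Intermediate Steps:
$\sqrt{269876 + \frac{1}{j - 115355}} = \sqrt{269876 + \frac{1}{-268237 - 115355}} = \sqrt{269876 + \frac{1}{-383592}} = \sqrt{269876 - \frac{1}{383592}} = \sqrt{\frac{103522274591}{383592}} = \frac{\sqrt{9927579088727718}}{191796}$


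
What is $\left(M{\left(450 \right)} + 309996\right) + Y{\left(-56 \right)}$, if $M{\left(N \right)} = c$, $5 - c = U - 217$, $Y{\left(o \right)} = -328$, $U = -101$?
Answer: $309991$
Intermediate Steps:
$c = 323$ ($c = 5 - \left(-101 - 217\right) = 5 - -318 = 5 + 318 = 323$)
$M{\left(N \right)} = 323$
$\left(M{\left(450 \right)} + 309996\right) + Y{\left(-56 \right)} = \left(323 + 309996\right) - 328 = 310319 - 328 = 309991$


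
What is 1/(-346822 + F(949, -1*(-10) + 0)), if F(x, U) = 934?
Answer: -1/345888 ≈ -2.8911e-6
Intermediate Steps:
1/(-346822 + F(949, -1*(-10) + 0)) = 1/(-346822 + 934) = 1/(-345888) = -1/345888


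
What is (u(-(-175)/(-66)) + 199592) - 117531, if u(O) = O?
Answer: 5415851/66 ≈ 82058.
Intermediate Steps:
(u(-(-175)/(-66)) + 199592) - 117531 = (-(-175)/(-66) + 199592) - 117531 = (-(-175)*(-1)/66 + 199592) - 117531 = (-7*25/66 + 199592) - 117531 = (-175/66 + 199592) - 117531 = 13172897/66 - 117531 = 5415851/66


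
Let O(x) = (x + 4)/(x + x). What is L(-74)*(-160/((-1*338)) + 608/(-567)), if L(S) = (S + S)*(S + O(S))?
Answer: -624539744/95823 ≈ -6517.6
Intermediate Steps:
O(x) = (4 + x)/(2*x) (O(x) = (4 + x)/((2*x)) = (4 + x)*(1/(2*x)) = (4 + x)/(2*x))
L(S) = 2*S*(S + (4 + S)/(2*S)) (L(S) = (S + S)*(S + (4 + S)/(2*S)) = (2*S)*(S + (4 + S)/(2*S)) = 2*S*(S + (4 + S)/(2*S)))
L(-74)*(-160/((-1*338)) + 608/(-567)) = (4 - 74 + 2*(-74)²)*(-160/((-1*338)) + 608/(-567)) = (4 - 74 + 2*5476)*(-160/(-338) + 608*(-1/567)) = (4 - 74 + 10952)*(-160*(-1/338) - 608/567) = 10882*(80/169 - 608/567) = 10882*(-57392/95823) = -624539744/95823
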